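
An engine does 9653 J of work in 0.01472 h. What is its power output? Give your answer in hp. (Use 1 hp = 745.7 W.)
Convert to SI: W = 9653.0 J, t = 52.992 s
P = W/t = 9653.0/52.992 = 182.16 W = 0.2443 hp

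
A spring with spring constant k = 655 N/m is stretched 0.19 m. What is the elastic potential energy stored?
PE = ½kx² = ½(655)(0.19)² = 11.82 J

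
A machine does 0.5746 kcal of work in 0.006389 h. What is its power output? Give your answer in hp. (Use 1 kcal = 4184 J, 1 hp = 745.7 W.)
Convert to SI: W = 2404.13 J, t = 23.0004 s
P = W/t = 2404.13/23.0004 = 104.525 W = 0.1402 hp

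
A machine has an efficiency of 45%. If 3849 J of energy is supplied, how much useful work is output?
W_out = η·W_in = 0.45·3849 = 1732.05 J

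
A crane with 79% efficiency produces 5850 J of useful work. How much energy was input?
W_in = W_out/η = 5850/0.79 = 7405 J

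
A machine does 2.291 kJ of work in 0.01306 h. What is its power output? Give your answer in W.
Convert to SI: W = 2291.0 J, t = 47.016 s
P = W/t = 2291.0/47.016 = 48.73 W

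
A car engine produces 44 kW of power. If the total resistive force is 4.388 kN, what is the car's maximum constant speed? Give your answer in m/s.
Convert to SI: F = 4388.0 N
P = Fv ⇒ v = P/F = 44000 W/4388.0 N = 10.03 m/s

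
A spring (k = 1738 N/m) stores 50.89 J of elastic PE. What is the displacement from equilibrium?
x = √(2·PE/k) = √(2·50.89/1738) = 0.242 m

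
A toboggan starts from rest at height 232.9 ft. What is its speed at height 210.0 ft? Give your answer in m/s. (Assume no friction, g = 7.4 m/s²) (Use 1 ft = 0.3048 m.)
Convert to SI: h₁−h₂ = 6.97992 m
mgh₁ = mgh₂ + ½mv² ⇒ v = √(2g(h₁−h₂)) = √(2·7.4·6.97992) = 10.16 m/s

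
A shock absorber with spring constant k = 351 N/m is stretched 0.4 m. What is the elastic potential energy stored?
PE = ½kx² = ½(351)(0.4)² = 28.08 J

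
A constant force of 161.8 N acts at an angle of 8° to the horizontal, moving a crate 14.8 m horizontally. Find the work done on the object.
W = F·d·cosθ = (161.8)(14.8)cos(8°) = 2371 J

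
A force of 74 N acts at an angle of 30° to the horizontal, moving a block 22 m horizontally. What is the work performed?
W = F·d·cosθ = (74)(22)cos(30°) = 1410 J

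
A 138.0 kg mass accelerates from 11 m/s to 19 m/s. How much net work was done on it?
W = ΔKE = ½m(v₂² − v₁²) = ½(138.0)(19² − 11²) = 16560.0 J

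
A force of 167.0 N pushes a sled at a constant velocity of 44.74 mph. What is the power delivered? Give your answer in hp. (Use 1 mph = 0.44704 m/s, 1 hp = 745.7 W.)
Convert to SI: F = 167.0 N, v = 20.0006 m/s
P = Fv = (167.0)(20.0006) = 3340.1 W = 4.479 hp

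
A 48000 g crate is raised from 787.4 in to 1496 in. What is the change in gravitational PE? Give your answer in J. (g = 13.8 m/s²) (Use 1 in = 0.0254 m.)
Convert to SI: m = 48.0 kg, Δh = 17.9984 m
ΔPE = mgΔh = (48.0)(13.8)(17.9984) = 11920 J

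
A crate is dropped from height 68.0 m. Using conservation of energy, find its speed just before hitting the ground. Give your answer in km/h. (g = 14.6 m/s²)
mgh = ½mv² ⇒ v = √(2gh) = √(2·14.6·68.0) = 44.5601 m/s = 160.4 km/h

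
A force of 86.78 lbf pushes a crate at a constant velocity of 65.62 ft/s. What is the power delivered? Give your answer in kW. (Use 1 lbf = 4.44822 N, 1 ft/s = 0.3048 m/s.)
Convert to SI: F = 386.017 N, v = 20.001 m/s
P = Fv = (386.017)(20.001) = 7720.71 W = 7.721 kW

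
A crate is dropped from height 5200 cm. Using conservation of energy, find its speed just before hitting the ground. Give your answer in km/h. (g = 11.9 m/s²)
Convert to SI: h = 52.0 m
mgh = ½mv² ⇒ v = √(2gh) = √(2·11.9·52.0) = 35.1795 m/s = 126.6 km/h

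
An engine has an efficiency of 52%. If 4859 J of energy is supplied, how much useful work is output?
W_out = η·W_in = 0.52·4859 = 2526.68 J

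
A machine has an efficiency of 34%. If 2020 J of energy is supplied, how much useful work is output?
W_out = η·W_in = 0.34·2020 = 686.8 J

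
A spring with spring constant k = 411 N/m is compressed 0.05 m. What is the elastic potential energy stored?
PE = ½kx² = ½(411)(0.05)² = 0.5138 J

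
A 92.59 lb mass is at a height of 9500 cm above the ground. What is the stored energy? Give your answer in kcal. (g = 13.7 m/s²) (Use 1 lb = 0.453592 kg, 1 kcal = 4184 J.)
Convert to SI: m = 41.9981 kg, h = 95.0 m
PE = mgh = (41.9981)(13.7)(95.0) = 54660.5 J = 13.06 kcal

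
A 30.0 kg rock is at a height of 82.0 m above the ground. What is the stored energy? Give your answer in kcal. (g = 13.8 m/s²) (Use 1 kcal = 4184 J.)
PE = mgh = (30.0)(13.8)(82.0) = 33948.0 J = 8.114 kcal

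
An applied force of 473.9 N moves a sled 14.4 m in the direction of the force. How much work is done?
W = F·d = (473.9)(14.4) = 6824 J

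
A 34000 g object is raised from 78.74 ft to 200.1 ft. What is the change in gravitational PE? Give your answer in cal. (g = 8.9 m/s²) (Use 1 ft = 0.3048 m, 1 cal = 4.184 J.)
Convert to SI: m = 34.0 kg, Δh = 36.9905 m
ΔPE = mgΔh = (34.0)(8.9)(36.9905) = 11193.3 J = 2675 cal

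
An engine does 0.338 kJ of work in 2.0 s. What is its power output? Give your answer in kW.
Convert to SI: W = 338.0 J, t = 2.0 s
P = W/t = 338.0/2.0 = 169.0 W = 0.169 kW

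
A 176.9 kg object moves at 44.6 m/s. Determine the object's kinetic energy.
KE = ½mv² = ½(176.9)(44.6)² = 175900 J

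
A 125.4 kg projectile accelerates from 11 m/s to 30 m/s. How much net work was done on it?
W = ΔKE = ½m(v₂² − v₁²) = ½(125.4)(30² − 11²) = 48843.3 J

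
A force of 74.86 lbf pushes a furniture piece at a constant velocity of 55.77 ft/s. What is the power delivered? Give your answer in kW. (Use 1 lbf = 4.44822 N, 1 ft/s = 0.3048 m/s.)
Convert to SI: F = 332.994 N, v = 16.9987 m/s
P = Fv = (332.994)(16.9987) = 5660.46 W = 5.66 kW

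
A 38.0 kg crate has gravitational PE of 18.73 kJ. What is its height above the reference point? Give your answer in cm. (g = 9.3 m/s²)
Convert to SI: m = 38.0 kg, PE = 18730.0 J
h = PE/(mg) = 18730.0/(38.0·9.3) = 52.9994 m = 5300 cm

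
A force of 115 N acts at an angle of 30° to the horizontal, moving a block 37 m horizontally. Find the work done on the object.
W = F·d·cosθ = (115)(37)cos(30°) = 3685 J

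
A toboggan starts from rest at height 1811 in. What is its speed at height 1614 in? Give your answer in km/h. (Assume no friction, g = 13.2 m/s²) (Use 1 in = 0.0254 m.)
Convert to SI: h₁−h₂ = 5.0038 m
mgh₁ = mgh₂ + ½mv² ⇒ v = √(2g(h₁−h₂)) = √(2·13.2·5.0038) = 11.4935 m/s = 41.38 km/h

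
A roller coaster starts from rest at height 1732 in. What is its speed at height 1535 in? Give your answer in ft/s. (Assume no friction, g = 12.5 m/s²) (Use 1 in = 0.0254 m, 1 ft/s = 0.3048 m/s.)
Convert to SI: h₁−h₂ = 5.0038 m
mgh₁ = mgh₂ + ½mv² ⇒ v = √(2g(h₁−h₂)) = √(2·12.5·5.0038) = 11.1846 m/s = 36.69 ft/s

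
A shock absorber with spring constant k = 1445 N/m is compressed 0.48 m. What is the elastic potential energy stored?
PE = ½kx² = ½(1445)(0.48)² = 166.5 J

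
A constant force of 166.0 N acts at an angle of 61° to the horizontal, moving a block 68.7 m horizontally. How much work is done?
W = F·d·cosθ = (166.0)(68.7)cos(61°) = 5529 J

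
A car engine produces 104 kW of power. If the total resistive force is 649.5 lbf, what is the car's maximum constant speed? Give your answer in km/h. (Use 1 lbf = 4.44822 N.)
Convert to SI: F = 2889.12 N
P = Fv ⇒ v = P/F = 104000 W/2889.12 N = 35.9971 m/s = 129.6 km/h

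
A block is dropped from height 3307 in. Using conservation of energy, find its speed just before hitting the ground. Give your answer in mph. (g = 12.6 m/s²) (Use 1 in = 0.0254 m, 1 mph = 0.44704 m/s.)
Convert to SI: h = 83.9978 m
mgh = ½mv² ⇒ v = √(2gh) = √(2·12.6·83.9978) = 46.0081 m/s = 102.9 mph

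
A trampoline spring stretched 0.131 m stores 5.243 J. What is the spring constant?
k = 2·PE/x² = 2·5.243/(0.131)² = 611.0 N/m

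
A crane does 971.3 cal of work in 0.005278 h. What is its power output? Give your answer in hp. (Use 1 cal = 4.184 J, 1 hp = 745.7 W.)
Convert to SI: W = 4063.92 J, t = 19.0008 s
P = W/t = 4063.92/19.0008 = 213.881 W = 0.2868 hp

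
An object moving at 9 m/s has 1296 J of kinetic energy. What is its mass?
m = 2·KE/v² = 2·1296/(9)² = 32.0 kg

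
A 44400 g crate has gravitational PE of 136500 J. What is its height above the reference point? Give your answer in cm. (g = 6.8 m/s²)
Convert to SI: m = 44.4 kg, PE = 136500 J
h = PE/(mg) = 136500/(44.4·6.8) = 452.107 m = 45210 cm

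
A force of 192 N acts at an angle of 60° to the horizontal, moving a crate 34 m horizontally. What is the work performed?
W = F·d·cosθ = (192)(34)cos(60°) = 3264 J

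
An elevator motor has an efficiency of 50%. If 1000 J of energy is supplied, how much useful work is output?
W_out = η·W_in = 0.5·1000 = 500.0 J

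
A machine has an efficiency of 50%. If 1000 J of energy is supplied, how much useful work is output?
W_out = η·W_in = 0.5·1000 = 500.0 J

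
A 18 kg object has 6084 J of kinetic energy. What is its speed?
v = √(2·KE/m) = √(2·6084/18) = 26.0 m/s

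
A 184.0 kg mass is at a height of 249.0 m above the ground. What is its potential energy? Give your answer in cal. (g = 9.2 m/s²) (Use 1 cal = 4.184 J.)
PE = mgh = (184.0)(9.2)(249.0) = 421507 J = 100700 cal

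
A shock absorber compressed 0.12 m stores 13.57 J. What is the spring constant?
k = 2·PE/x² = 2·13.57/(0.12)² = 1885 N/m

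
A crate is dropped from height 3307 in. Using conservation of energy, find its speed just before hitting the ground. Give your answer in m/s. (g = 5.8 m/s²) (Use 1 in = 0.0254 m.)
Convert to SI: h = 83.9978 m
mgh = ½mv² ⇒ v = √(2gh) = √(2·5.8·83.9978) = 31.21 m/s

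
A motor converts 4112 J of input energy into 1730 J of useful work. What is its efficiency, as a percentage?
η = W_out/W_in = 1730/4112 = 42.07%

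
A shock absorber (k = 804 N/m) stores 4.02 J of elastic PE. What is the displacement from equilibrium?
x = √(2·PE/k) = √(2·4.02/804) = 0.1 m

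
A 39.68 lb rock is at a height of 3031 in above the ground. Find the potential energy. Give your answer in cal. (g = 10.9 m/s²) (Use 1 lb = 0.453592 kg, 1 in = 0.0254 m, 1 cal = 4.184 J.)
Convert to SI: m = 17.9985 kg, h = 76.9874 m
PE = mgh = (17.9985)(10.9)(76.9874) = 15103.7 J = 3610 cal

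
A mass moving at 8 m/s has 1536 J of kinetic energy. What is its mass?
m = 2·KE/v² = 2·1536/(8)² = 48.0 kg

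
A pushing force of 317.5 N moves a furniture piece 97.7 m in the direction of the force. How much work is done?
W = F·d = (317.5)(97.7) = 31020 J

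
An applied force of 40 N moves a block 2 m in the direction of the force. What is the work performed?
W = F·d = (40)(2) = 80.0 J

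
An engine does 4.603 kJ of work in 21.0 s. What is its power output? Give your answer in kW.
Convert to SI: W = 4603.0 J, t = 21.0 s
P = W/t = 4603.0/21.0 = 219.19 W = 0.2192 kW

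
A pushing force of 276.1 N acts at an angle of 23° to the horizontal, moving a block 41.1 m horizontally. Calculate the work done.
W = F·d·cosθ = (276.1)(41.1)cos(23°) = 10450 J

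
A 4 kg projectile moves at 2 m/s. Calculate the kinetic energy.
KE = ½mv² = ½(4)(2)² = 8.0 J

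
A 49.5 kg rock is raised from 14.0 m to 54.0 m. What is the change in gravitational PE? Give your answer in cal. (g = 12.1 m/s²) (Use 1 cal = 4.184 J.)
ΔPE = mgΔh = (49.5)(12.1)(40.0) = 23958.0 J = 5726 cal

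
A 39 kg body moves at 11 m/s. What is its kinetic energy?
KE = ½mv² = ½(39)(11)² = 2359.5 J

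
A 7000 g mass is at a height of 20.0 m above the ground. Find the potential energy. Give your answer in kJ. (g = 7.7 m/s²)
Convert to SI: m = 7.0 kg, h = 20.0 m
PE = mgh = (7.0)(7.7)(20.0) = 1078.0 J = 1.078 kJ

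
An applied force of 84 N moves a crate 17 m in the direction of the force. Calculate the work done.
W = F·d = (84)(17) = 1428 J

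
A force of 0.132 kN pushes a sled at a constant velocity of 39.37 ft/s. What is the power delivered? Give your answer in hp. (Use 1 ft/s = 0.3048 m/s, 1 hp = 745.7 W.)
Convert to SI: F = 132.0 N, v = 12.0 m/s
P = Fv = (132.0)(12.0) = 1584.0 W = 2.124 hp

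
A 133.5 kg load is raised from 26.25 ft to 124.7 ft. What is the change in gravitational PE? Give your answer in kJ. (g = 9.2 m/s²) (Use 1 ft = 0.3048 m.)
Convert to SI: m = 133.5 kg, Δh = 30.0076 m
ΔPE = mgΔh = (133.5)(9.2)(30.0076) = 36855.3 J = 36.86 kJ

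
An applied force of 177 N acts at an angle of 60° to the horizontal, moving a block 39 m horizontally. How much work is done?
W = F·d·cosθ = (177)(39)cos(60°) = 3452 J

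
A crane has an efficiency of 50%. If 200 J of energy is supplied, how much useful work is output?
W_out = η·W_in = 0.5·200 = 100.0 J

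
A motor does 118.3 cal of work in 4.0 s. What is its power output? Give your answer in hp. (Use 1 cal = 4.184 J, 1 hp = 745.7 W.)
Convert to SI: W = 494.967 J, t = 4.0 s
P = W/t = 494.967/4.0 = 123.742 W = 0.1659 hp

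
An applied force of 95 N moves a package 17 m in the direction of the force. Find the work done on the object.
W = F·d = (95)(17) = 1615 J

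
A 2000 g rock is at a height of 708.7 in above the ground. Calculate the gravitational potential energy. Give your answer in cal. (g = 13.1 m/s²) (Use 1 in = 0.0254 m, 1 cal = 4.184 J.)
Convert to SI: m = 2.0 kg, h = 18.001 m
PE = mgh = (2.0)(13.1)(18.001) = 471.626 J = 112.7 cal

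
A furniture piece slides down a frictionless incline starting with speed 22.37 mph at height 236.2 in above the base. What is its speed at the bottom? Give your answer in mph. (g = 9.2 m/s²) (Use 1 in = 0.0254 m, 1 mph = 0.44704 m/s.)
Convert to SI: v₀ = 10.0003 m/s, h = 5.99948 m
½mv₀² + mgh = ½mv² ⇒ v = √(v₀² + 2gh) = √(10.0003² + 2·9.2·5.99948) = 14.505 m/s = 32.45 mph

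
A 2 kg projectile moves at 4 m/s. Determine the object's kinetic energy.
KE = ½mv² = ½(2)(4)² = 16.0 J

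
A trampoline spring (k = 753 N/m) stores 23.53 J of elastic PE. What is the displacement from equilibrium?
x = √(2·PE/k) = √(2·23.53/753) = 0.25 m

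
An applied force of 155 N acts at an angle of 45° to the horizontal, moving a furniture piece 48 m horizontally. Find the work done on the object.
W = F·d·cosθ = (155)(48)cos(45°) = 5261 J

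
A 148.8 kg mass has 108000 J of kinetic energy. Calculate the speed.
v = √(2·KE/m) = √(2·108000/148.8) = 38.1 m/s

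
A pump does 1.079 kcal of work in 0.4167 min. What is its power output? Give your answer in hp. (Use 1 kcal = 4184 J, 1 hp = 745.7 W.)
Convert to SI: W = 4514.54 J, t = 25.002 s
P = W/t = 4514.54/25.002 = 180.567 W = 0.2421 hp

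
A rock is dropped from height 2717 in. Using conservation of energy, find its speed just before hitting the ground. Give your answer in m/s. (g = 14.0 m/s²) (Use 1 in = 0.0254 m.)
Convert to SI: h = 69.0118 m
mgh = ½mv² ⇒ v = √(2gh) = √(2·14.0·69.0118) = 43.96 m/s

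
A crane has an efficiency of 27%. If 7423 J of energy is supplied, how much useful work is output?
W_out = η·W_in = 0.27·7423 = 2004.21 J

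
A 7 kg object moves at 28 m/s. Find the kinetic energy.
KE = ½mv² = ½(7)(28)² = 2744.0 J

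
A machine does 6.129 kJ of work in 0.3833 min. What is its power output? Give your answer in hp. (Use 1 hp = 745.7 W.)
Convert to SI: W = 6129.0 J, t = 22.998 s
P = W/t = 6129.0/22.998 = 266.501 W = 0.3574 hp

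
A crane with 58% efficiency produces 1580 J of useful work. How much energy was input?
W_in = W_out/η = 1580/0.58 = 2724 J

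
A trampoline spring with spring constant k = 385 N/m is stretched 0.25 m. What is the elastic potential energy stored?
PE = ½kx² = ½(385)(0.25)² = 12.03 J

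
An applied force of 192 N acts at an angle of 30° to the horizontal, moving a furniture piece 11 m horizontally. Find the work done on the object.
W = F·d·cosθ = (192)(11)cos(30°) = 1829 J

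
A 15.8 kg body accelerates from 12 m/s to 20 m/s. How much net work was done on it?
W = ΔKE = ½m(v₂² − v₁²) = ½(15.8)(20² − 12²) = 2022.4 J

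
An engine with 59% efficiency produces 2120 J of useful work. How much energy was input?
W_in = W_out/η = 2120/0.59 = 3593 J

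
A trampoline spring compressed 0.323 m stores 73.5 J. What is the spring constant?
k = 2·PE/x² = 2·73.5/(0.323)² = 1409 N/m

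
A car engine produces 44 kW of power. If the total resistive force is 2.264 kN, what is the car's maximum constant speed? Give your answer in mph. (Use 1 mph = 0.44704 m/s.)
Convert to SI: F = 2264.0 N
P = Fv ⇒ v = P/F = 44000 W/2264.0 N = 19.4346 m/s = 43.47 mph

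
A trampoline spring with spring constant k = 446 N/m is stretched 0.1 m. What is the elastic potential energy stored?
PE = ½kx² = ½(446)(0.1)² = 2.23 J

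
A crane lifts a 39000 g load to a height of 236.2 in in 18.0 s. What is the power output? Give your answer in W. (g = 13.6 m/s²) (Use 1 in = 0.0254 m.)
Convert to SI: m = 39.0 kg, h = 5.99948 m, t = 18.0 s
P = mgh/t = (39.0)(13.6)(5.99948)/18.0 = 176.8 W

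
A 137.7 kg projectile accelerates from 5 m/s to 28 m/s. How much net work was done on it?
W = ΔKE = ½m(v₂² − v₁²) = ½(137.7)(28² − 5²) = 52257.15 J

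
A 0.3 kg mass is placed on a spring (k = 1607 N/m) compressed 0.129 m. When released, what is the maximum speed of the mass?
½kx² = ½mv² ⇒ v = x√(k/m) = (0.129)√(1607/0.3) = 9.441 m/s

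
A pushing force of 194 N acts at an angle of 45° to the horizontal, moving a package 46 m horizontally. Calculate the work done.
W = F·d·cosθ = (194)(46)cos(45°) = 6310 J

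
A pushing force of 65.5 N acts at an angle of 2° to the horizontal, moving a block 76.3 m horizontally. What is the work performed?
W = F·d·cosθ = (65.5)(76.3)cos(2°) = 4995 J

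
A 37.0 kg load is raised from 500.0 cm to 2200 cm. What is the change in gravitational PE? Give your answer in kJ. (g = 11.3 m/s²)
Convert to SI: m = 37.0 kg, Δh = 17.0 m
ΔPE = mgΔh = (37.0)(11.3)(17.0) = 7107.7 J = 7.108 kJ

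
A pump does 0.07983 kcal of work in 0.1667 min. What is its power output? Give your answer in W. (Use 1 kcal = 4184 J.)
Convert to SI: W = 334.009 J, t = 10.002 s
P = W/t = 334.009/10.002 = 33.39 W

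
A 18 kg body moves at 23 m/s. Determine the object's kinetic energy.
KE = ½mv² = ½(18)(23)² = 4761.0 J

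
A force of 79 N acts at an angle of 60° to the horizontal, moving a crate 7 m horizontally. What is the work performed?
W = F·d·cosθ = (79)(7)cos(60°) = 276.5 J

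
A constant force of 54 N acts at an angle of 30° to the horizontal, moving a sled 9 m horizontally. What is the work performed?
W = F·d·cosθ = (54)(9)cos(30°) = 420.9 J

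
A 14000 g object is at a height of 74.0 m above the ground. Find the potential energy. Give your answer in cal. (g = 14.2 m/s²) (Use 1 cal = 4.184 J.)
Convert to SI: m = 14.0 kg, h = 74.0 m
PE = mgh = (14.0)(14.2)(74.0) = 14711.2 J = 3516 cal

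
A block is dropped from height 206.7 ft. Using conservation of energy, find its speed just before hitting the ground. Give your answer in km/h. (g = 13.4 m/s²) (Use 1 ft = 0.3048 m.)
Convert to SI: h = 63.0022 m
mgh = ½mv² ⇒ v = √(2gh) = √(2·13.4·63.0022) = 41.0908 m/s = 147.9 km/h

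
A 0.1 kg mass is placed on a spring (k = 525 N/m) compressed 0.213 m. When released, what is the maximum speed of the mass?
½kx² = ½mv² ⇒ v = x√(k/m) = (0.213)√(525/0.1) = 15.43 m/s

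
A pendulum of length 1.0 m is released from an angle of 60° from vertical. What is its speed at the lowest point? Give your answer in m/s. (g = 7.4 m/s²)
h = L(1 − cosθ) = 1.0(1 − cos60°) = 0.5 m
v = √(2gh) = √(2·7.4·0.5) = 2.72 m/s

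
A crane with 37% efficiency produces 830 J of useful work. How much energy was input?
W_in = W_out/η = 830/0.37 = 2243 J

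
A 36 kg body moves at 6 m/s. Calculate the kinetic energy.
KE = ½mv² = ½(36)(6)² = 648.0 J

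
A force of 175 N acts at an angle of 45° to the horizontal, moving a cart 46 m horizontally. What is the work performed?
W = F·d·cosθ = (175)(46)cos(45°) = 5692 J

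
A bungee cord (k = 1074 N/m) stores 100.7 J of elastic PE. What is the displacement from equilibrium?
x = √(2·PE/k) = √(2·100.7/1074) = 0.433 m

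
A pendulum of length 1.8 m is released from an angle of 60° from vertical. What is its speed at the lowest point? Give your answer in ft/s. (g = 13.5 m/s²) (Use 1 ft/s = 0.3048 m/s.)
h = L(1 − cosθ) = 1.8(1 − cos60°) = 0.9 m
v = √(2gh) = √(2·13.5·0.9) = 4.9295 m/s = 16.17 ft/s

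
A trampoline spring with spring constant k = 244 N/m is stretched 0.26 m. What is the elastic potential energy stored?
PE = ½kx² = ½(244)(0.26)² = 8.247 J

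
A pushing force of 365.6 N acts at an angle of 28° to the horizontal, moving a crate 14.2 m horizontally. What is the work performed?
W = F·d·cosθ = (365.6)(14.2)cos(28°) = 4584 J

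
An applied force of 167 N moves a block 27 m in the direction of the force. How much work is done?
W = F·d = (167)(27) = 4509 J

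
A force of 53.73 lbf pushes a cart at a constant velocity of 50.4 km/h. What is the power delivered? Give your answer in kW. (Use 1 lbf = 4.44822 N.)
Convert to SI: F = 239.003 N, v = 14.0 m/s
P = Fv = (239.003)(14.0) = 3346.04 W = 3.346 kW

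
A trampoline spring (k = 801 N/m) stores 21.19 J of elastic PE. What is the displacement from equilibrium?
x = √(2·PE/k) = √(2·21.19/801) = 0.23 m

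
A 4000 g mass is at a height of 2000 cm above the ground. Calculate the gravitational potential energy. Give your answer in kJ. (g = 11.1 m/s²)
Convert to SI: m = 4.0 kg, h = 20.0 m
PE = mgh = (4.0)(11.1)(20.0) = 888.0 J = 0.888 kJ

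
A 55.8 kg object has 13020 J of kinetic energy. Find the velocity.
v = √(2·KE/m) = √(2·13020/55.8) = 21.6 m/s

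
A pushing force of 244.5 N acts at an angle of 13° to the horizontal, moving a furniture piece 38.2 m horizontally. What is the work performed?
W = F·d·cosθ = (244.5)(38.2)cos(13°) = 9101 J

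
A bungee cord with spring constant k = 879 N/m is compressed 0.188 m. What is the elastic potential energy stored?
PE = ½kx² = ½(879)(0.188)² = 15.53 J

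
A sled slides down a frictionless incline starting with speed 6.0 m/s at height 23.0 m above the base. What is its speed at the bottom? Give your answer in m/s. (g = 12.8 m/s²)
½mv₀² + mgh = ½mv² ⇒ v = √(v₀² + 2gh) = √(6.0² + 2·12.8·23.0) = 25.0 m/s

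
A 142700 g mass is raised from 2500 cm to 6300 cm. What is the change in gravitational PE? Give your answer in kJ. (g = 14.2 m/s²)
Convert to SI: m = 142.7 kg, Δh = 38.0 m
ΔPE = mgΔh = (142.7)(14.2)(38.0) = 77000.9 J = 77.0 kJ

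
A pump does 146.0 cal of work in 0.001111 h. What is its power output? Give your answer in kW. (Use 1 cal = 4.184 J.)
Convert to SI: W = 610.864 J, t = 3.9996 s
P = W/t = 610.864/3.9996 = 152.731 W = 0.1527 kW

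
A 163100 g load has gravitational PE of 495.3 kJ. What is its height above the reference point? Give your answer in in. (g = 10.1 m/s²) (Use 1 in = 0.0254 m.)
Convert to SI: m = 163.1 kg, PE = 495300 J
h = PE/(mg) = 495300/(163.1·10.1) = 300.672 m = 11840 in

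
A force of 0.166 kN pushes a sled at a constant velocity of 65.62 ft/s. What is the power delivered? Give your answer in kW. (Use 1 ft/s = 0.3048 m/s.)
Convert to SI: F = 166.0 N, v = 20.001 m/s
P = Fv = (166.0)(20.001) = 3320.16 W = 3.32 kW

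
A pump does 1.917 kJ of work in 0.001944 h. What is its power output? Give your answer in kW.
Convert to SI: W = 1917.0 J, t = 6.9984 s
P = W/t = 1917.0/6.9984 = 273.92 W = 0.2739 kW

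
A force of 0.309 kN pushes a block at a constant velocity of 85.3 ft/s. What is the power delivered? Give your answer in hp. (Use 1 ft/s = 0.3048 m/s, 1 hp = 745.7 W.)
Convert to SI: F = 309.0 N, v = 25.9994 m/s
P = Fv = (309.0)(25.9994) = 8033.83 W = 10.77 hp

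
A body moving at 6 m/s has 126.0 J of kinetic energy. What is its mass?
m = 2·KE/v² = 2·126.0/(6)² = 7.0 kg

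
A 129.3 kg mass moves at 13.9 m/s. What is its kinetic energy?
KE = ½mv² = ½(129.3)(13.9)² = 12490 J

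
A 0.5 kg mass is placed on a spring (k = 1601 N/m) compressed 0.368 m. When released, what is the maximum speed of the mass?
½kx² = ½mv² ⇒ v = x√(k/m) = (0.368)√(1601/0.5) = 20.82 m/s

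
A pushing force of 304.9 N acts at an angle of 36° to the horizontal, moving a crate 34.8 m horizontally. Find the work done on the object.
W = F·d·cosθ = (304.9)(34.8)cos(36°) = 8584 J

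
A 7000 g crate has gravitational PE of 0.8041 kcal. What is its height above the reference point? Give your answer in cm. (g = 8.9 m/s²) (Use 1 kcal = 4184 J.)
Convert to SI: m = 7.0 kg, PE = 3364.35 J
h = PE/(mg) = 3364.35/(7.0·8.9) = 54.0025 m = 5400 cm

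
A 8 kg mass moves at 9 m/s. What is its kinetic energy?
KE = ½mv² = ½(8)(9)² = 324.0 J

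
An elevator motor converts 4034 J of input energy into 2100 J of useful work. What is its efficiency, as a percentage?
η = W_out/W_in = 2100/4034 = 52.06%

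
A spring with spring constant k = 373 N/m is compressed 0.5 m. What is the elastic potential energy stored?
PE = ½kx² = ½(373)(0.5)² = 46.63 J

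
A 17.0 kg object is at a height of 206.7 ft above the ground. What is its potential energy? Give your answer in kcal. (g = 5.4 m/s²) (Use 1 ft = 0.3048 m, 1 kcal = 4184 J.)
Convert to SI: m = 17.0 kg, h = 63.0022 m
PE = mgh = (17.0)(5.4)(63.0022) = 5783.6 J = 1.382 kcal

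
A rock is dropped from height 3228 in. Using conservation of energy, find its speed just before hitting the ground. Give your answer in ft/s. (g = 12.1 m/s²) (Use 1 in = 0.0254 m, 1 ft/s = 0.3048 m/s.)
Convert to SI: h = 81.9912 m
mgh = ½mv² ⇒ v = √(2gh) = √(2·12.1·81.9912) = 44.5442 m/s = 146.1 ft/s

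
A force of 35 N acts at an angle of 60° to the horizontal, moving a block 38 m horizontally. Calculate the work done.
W = F·d·cosθ = (35)(38)cos(60°) = 665.0 J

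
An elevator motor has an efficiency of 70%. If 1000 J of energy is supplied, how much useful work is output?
W_out = η·W_in = 0.7·1000 = 700.0 J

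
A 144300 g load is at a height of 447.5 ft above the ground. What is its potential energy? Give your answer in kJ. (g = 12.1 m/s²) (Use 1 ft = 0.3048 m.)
Convert to SI: m = 144.3 kg, h = 136.398 m
PE = mgh = (144.3)(12.1)(136.398) = 238155 J = 238.2 kJ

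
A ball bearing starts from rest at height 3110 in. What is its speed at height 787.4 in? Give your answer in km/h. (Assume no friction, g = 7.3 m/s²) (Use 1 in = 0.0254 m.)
Convert to SI: h₁−h₂ = 58.994 m
mgh₁ = mgh₂ + ½mv² ⇒ v = √(2g(h₁−h₂)) = √(2·7.3·58.994) = 29.3481 m/s = 105.7 km/h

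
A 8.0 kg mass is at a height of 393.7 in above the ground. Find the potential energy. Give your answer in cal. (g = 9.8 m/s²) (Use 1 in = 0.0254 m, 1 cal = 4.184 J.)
Convert to SI: m = 8.0 kg, h = 9.99998 m
PE = mgh = (8.0)(9.8)(9.99998) = 783.998 J = 187.4 cal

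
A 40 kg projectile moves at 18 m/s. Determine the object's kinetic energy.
KE = ½mv² = ½(40)(18)² = 6480.0 J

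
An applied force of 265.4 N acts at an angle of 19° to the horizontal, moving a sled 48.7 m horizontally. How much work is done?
W = F·d·cosθ = (265.4)(48.7)cos(19°) = 12220 J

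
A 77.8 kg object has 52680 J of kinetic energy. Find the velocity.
v = √(2·KE/m) = √(2·52680/77.8) = 36.8 m/s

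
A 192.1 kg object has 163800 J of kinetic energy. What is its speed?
v = √(2·KE/m) = √(2·163800/192.1) = 41.3 m/s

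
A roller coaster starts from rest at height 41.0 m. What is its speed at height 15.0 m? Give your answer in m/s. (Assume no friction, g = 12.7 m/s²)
mgh₁ = mgh₂ + ½mv² ⇒ v = √(2g(h₁−h₂)) = √(2·12.7·26.0) = 25.7 m/s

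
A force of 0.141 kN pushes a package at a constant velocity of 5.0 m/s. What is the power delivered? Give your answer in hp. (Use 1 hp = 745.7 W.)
Convert to SI: F = 141.0 N, v = 5.0 m/s
P = Fv = (141.0)(5.0) = 705.0 W = 0.9454 hp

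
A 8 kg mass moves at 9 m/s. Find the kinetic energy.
KE = ½mv² = ½(8)(9)² = 324.0 J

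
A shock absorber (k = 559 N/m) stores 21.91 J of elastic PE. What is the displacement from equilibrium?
x = √(2·PE/k) = √(2·21.91/559) = 0.28 m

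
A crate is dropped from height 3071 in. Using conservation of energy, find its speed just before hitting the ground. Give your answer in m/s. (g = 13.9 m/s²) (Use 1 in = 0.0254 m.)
Convert to SI: h = 78.0034 m
mgh = ½mv² ⇒ v = √(2gh) = √(2·13.9·78.0034) = 46.57 m/s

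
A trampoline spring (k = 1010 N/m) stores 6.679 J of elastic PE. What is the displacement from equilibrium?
x = √(2·PE/k) = √(2·6.679/1010) = 0.115 m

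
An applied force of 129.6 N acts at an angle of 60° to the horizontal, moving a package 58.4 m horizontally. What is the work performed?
W = F·d·cosθ = (129.6)(58.4)cos(60°) = 3784 J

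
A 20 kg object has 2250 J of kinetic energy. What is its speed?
v = √(2·KE/m) = √(2·2250/20) = 15.0 m/s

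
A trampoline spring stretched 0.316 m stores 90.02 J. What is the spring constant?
k = 2·PE/x² = 2·90.02/(0.316)² = 1803 N/m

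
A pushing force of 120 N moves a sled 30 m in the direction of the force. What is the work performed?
W = F·d = (120)(30) = 3600 J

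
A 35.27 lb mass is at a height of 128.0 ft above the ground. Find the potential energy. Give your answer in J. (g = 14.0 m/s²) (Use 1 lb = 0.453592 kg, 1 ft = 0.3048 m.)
Convert to SI: m = 15.9982 kg, h = 39.0144 m
PE = mgh = (15.9982)(14.0)(39.0144) = 8738 J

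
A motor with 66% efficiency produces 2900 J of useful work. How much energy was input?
W_in = W_out/η = 2900/0.66 = 4394 J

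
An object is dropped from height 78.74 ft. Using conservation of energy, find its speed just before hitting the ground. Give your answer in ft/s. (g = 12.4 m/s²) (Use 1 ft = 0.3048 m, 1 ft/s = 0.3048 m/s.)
Convert to SI: h = 24.0 m
mgh = ½mv² ⇒ v = √(2gh) = √(2·12.4·24.0) = 24.3967 m/s = 80.04 ft/s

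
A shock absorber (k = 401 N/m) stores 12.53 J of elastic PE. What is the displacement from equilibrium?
x = √(2·PE/k) = √(2·12.53/401) = 0.25 m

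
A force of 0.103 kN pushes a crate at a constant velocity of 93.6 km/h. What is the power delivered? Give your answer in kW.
Convert to SI: F = 103.0 N, v = 26.0 m/s
P = Fv = (103.0)(26.0) = 2678.0 W = 2.678 kW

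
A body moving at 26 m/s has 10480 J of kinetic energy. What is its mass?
m = 2·KE/v² = 2·10480/(26)² = 31.01 kg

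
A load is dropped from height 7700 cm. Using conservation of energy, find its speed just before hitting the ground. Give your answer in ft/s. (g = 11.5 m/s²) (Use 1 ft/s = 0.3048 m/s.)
Convert to SI: h = 77.0 m
mgh = ½mv² ⇒ v = √(2gh) = √(2·11.5·77.0) = 42.0833 m/s = 138.1 ft/s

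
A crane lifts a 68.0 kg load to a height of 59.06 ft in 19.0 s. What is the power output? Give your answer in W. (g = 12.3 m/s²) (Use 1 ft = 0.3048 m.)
Convert to SI: m = 68.0 kg, h = 18.0015 m, t = 19.0 s
P = mgh/t = (68.0)(12.3)(18.0015)/19.0 = 792.4 W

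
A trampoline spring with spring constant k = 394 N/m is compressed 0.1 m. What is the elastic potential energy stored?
PE = ½kx² = ½(394)(0.1)² = 1.97 J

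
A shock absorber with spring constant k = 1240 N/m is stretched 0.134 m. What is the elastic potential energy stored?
PE = ½kx² = ½(1240)(0.134)² = 11.13 J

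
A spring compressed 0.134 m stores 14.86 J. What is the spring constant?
k = 2·PE/x² = 2·14.86/(0.134)² = 1655 N/m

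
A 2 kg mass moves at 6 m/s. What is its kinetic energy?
KE = ½mv² = ½(2)(6)² = 36.0 J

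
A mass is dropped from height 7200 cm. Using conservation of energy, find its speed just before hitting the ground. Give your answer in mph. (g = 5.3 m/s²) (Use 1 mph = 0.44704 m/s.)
Convert to SI: h = 72.0 m
mgh = ½mv² ⇒ v = √(2gh) = √(2·5.3·72.0) = 27.6261 m/s = 61.8 mph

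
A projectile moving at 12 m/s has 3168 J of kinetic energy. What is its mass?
m = 2·KE/v² = 2·3168/(12)² = 44.0 kg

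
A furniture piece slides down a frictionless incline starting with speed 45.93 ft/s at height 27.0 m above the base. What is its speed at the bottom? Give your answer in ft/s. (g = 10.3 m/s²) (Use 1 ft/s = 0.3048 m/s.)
Convert to SI: v₀ = 13.9995 m/s, h = 27.0 m
½mv₀² + mgh = ½mv² ⇒ v = √(v₀² + 2gh) = √(13.9995² + 2·10.3·27.0) = 27.426 m/s = 89.98 ft/s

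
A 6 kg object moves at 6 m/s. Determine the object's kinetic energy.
KE = ½mv² = ½(6)(6)² = 108.0 J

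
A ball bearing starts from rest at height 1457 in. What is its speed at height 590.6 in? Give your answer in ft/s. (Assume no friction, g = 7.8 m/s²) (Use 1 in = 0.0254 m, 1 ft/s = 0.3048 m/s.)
Convert to SI: h₁−h₂ = 22.0066 m
mgh₁ = mgh₂ + ½mv² ⇒ v = √(2g(h₁−h₂)) = √(2·7.8·22.0066) = 18.5284 m/s = 60.79 ft/s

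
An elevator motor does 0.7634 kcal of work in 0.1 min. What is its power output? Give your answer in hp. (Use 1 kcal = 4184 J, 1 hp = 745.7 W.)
Convert to SI: W = 3194.07 J, t = 6.0 s
P = W/t = 3194.07/6.0 = 532.344 W = 0.7139 hp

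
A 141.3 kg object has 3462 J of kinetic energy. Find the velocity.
v = √(2·KE/m) = √(2·3462/141.3) = 7.0 m/s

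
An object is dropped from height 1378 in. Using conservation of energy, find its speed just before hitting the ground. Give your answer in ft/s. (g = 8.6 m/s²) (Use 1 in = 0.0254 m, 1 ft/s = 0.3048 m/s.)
Convert to SI: h = 35.0012 m
mgh = ½mv² ⇒ v = √(2gh) = √(2·8.6·35.0012) = 24.5361 m/s = 80.5 ft/s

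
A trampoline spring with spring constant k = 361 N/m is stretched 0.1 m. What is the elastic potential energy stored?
PE = ½kx² = ½(361)(0.1)² = 1.805 J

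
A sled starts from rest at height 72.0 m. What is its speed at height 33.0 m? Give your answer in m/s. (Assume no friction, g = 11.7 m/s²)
mgh₁ = mgh₂ + ½mv² ⇒ v = √(2g(h₁−h₂)) = √(2·11.7·39.0) = 30.21 m/s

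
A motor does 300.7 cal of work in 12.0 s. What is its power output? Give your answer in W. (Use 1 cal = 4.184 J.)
Convert to SI: W = 1258.13 J, t = 12.0 s
P = W/t = 1258.13/12.0 = 104.8 W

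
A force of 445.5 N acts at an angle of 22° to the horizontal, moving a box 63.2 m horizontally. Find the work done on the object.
W = F·d·cosθ = (445.5)(63.2)cos(22°) = 26110 J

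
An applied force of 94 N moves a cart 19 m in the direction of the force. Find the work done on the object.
W = F·d = (94)(19) = 1786 J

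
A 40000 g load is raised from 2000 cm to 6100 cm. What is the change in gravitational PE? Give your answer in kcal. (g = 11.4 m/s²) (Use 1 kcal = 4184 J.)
Convert to SI: m = 40.0 kg, Δh = 41.0 m
ΔPE = mgΔh = (40.0)(11.4)(41.0) = 18696.0 J = 4.468 kcal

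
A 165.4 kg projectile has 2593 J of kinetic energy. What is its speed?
v = √(2·KE/m) = √(2·2593/165.4) = 5.599 m/s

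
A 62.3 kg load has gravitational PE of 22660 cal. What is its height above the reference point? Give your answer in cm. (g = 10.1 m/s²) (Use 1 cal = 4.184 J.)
Convert to SI: m = 62.3 kg, PE = 94809.4 J
h = PE/(mg) = 94809.4/(62.3·10.1) = 150.675 m = 15070 cm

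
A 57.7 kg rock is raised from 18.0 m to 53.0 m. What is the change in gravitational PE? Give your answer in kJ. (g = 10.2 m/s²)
ΔPE = mgΔh = (57.7)(10.2)(35.0) = 20598.9 J = 20.6 kJ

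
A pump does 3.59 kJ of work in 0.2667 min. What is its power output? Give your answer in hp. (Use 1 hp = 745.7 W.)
Convert to SI: W = 3590.0 J, t = 16.002 s
P = W/t = 3590.0/16.002 = 224.347 W = 0.3009 hp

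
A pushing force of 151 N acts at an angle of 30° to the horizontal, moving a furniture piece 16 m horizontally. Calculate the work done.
W = F·d·cosθ = (151)(16)cos(30°) = 2092 J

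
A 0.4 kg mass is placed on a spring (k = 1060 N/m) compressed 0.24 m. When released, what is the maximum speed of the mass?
½kx² = ½mv² ⇒ v = x√(k/m) = (0.24)√(1060/0.4) = 12.35 m/s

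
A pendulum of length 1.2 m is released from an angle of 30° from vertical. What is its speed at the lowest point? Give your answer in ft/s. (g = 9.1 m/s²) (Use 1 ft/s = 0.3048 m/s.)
h = L(1 − cosθ) = 1.2(1 − cos30°) = 0.16077 m
v = √(2gh) = √(2·9.1·0.16077) = 1.71056 m/s = 5.612 ft/s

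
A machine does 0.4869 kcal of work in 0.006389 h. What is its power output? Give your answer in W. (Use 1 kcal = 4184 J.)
Convert to SI: W = 2037.19 J, t = 23.0004 s
P = W/t = 2037.19/23.0004 = 88.57 W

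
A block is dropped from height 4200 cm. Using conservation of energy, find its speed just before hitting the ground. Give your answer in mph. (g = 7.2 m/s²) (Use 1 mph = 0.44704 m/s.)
Convert to SI: h = 42.0 m
mgh = ½mv² ⇒ v = √(2gh) = √(2·7.2·42.0) = 24.5927 m/s = 55.01 mph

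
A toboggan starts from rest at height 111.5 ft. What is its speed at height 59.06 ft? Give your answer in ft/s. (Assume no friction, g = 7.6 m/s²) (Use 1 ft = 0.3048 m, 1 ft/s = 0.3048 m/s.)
Convert to SI: h₁−h₂ = 15.9837 m
mgh₁ = mgh₂ + ½mv² ⇒ v = √(2g(h₁−h₂)) = √(2·7.6·15.9837) = 15.5869 m/s = 51.14 ft/s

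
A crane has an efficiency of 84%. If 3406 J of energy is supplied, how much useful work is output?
W_out = η·W_in = 0.84·3406 = 2861.04 J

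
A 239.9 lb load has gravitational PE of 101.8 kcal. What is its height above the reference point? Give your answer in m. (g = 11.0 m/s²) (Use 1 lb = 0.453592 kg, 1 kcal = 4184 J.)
Convert to SI: m = 108.817 kg, PE = 425931 J
h = PE/(mg) = 425931/(108.817·11.0) = 355.8 m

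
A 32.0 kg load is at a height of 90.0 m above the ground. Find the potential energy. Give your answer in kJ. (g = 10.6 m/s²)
PE = mgh = (32.0)(10.6)(90.0) = 30528.0 J = 30.53 kJ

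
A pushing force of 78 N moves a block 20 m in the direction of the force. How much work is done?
W = F·d = (78)(20) = 1560 J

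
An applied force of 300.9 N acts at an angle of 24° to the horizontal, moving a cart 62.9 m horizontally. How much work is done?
W = F·d·cosθ = (300.9)(62.9)cos(24°) = 17290 J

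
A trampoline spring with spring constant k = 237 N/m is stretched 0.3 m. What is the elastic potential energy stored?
PE = ½kx² = ½(237)(0.3)² = 10.67 J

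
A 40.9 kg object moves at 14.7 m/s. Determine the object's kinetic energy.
KE = ½mv² = ½(40.9)(14.7)² = 4419 J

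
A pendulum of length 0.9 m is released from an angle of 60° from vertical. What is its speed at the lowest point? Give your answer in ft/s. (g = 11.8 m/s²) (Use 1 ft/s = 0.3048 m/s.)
h = L(1 − cosθ) = 0.9(1 − cos60°) = 0.45 m
v = √(2gh) = √(2·11.8·0.45) = 3.25883 m/s = 10.69 ft/s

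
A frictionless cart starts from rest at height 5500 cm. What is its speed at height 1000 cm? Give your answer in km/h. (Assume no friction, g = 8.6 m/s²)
Convert to SI: h₁−h₂ = 45.0 m
mgh₁ = mgh₂ + ½mv² ⇒ v = √(2g(h₁−h₂)) = √(2·8.6·45.0) = 27.8209 m/s = 100.2 km/h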